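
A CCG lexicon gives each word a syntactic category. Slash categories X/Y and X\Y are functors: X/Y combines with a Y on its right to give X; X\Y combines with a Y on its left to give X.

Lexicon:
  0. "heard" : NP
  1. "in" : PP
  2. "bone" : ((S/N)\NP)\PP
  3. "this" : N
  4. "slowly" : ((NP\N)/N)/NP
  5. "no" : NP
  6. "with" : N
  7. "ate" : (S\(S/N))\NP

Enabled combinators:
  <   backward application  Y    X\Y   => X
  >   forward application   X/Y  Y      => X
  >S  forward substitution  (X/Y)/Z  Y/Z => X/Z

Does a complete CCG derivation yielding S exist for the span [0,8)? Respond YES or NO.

YES

[0,8] S   <
  [0,3] S/N   <
    [0,1] "heard" : NP
    [1,3] (S/N)\NP   <
      [1,2] "in" : PP
      [2,3] "bone" : ((S/N)\NP)\PP
  [3,8] S\(S/N)   <
    [3,7] NP   <
      [3,4] "this" : N
      [4,7] NP\N   >
        [4,6] (NP\N)/N   >
          [4,5] "slowly" : ((NP\N)/N)/NP
          [5,6] "no" : NP
        [6,7] "with" : N
    [7,8] "ate" : (S\(S/N))\NP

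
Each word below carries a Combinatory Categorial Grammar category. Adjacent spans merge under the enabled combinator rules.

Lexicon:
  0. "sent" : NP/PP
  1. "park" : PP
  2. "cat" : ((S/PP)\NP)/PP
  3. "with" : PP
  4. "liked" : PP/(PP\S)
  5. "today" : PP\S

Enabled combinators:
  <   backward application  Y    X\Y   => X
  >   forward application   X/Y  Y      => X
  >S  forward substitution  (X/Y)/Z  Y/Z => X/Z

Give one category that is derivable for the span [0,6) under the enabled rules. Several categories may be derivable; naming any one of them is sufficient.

[0,6] S   >
  [0,4] S/PP   <
    [0,2] NP   >
      [0,1] "sent" : NP/PP
      [1,2] "park" : PP
    [2,4] (S/PP)\NP   >
      [2,3] "cat" : ((S/PP)\NP)/PP
      [3,4] "with" : PP
  [4,6] PP   >
    [4,5] "liked" : PP/(PP\S)
    [5,6] "today" : PP\S

S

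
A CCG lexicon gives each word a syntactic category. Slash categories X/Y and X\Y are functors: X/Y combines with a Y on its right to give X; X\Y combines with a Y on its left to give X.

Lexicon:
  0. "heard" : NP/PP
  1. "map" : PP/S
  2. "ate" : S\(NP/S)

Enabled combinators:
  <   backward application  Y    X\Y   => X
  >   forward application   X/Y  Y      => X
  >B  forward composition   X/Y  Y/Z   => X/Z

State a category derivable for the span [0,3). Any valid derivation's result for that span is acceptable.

[0,3] S   <
  [0,2] NP/S   >B
    [0,1] "heard" : NP/PP
    [1,2] "map" : PP/S
  [2,3] "ate" : S\(NP/S)

S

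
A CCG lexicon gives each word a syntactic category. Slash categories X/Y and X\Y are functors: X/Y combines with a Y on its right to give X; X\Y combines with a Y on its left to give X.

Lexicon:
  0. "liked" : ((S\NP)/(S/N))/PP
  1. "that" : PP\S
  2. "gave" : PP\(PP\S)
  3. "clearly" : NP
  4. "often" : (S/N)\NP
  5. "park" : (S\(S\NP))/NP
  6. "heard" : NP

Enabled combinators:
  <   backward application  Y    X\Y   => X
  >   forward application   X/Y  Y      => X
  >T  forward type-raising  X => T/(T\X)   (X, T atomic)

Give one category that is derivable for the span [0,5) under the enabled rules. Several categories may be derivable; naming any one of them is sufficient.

S\NP

[0,7] S   <
  [0,5] S\NP   >
    [0,3] (S\NP)/(S/N)   >
      [0,1] "liked" : ((S\NP)/(S/N))/PP
      [1,3] PP   <
        [1,2] "that" : PP\S
        [2,3] "gave" : PP\(PP\S)
    [3,5] S/N   <
      [3,4] "clearly" : NP
      [4,5] "often" : (S/N)\NP
  [5,7] S\(S\NP)   >
    [5,6] "park" : (S\(S\NP))/NP
    [6,7] "heard" : NP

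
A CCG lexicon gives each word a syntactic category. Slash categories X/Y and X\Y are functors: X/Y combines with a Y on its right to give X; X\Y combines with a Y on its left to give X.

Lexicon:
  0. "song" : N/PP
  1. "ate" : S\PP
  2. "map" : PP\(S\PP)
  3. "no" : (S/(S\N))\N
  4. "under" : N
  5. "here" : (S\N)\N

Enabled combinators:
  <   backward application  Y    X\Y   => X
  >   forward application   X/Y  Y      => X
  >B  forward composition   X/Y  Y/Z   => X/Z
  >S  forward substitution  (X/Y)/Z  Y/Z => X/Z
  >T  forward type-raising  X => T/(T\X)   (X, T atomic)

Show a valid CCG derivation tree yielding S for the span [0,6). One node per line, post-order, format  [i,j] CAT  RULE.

[0,6] S   >
  [0,4] S/(S\N)   <
    [0,3] N   >
      [0,1] "song" : N/PP
      [1,3] PP   <
        [1,2] "ate" : S\PP
        [2,3] "map" : PP\(S\PP)
    [3,4] "no" : (S/(S\N))\N
  [4,6] S\N   <
    [4,5] "under" : N
    [5,6] "here" : (S\N)\N

[0,1] N/PP  lex  "song"
[1,2] S\PP  lex  "ate"
[2,3] PP\(S\PP)  lex  "map"
[1,3] PP  <  k=2
[0,3] N  >  k=1
[3,4] (S/(S\N))\N  lex  "no"
[0,4] S/(S\N)  <  k=3
[4,5] N  lex  "under"
[5,6] (S\N)\N  lex  "here"
[4,6] S\N  <  k=5
[0,6] S  >  k=4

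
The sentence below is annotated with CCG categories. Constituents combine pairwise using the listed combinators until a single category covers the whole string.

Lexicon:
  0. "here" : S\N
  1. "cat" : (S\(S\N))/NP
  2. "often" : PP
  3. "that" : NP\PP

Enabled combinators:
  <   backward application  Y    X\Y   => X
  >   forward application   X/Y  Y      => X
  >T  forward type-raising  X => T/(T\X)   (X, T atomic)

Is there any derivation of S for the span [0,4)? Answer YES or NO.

YES

[0,4] S   <
  [0,1] "here" : S\N
  [1,4] S\(S\N)   >
    [1,2] "cat" : (S\(S\N))/NP
    [2,4] NP   >
      [2,3] NP/(NP\PP)   >T
        [2,3] "often" : PP
      [3,4] "that" : NP\PP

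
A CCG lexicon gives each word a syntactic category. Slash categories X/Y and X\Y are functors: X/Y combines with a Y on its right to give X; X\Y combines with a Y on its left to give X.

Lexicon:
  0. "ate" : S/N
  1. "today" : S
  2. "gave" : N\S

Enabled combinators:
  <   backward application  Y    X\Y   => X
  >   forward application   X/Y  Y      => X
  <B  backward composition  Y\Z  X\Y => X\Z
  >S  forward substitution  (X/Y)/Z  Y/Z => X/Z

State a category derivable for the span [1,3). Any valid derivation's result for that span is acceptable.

[0,3] S   >
  [0,1] "ate" : S/N
  [1,3] N   <
    [1,2] "today" : S
    [2,3] "gave" : N\S

N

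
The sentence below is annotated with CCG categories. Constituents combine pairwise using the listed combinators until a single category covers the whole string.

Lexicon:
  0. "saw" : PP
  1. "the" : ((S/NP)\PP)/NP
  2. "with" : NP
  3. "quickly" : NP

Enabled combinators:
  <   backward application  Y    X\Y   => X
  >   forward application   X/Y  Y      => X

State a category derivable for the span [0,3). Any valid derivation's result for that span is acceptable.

S/NP

[0,4] S   >
  [0,3] S/NP   <
    [0,1] "saw" : PP
    [1,3] (S/NP)\PP   >
      [1,2] "the" : ((S/NP)\PP)/NP
      [2,3] "with" : NP
  [3,4] "quickly" : NP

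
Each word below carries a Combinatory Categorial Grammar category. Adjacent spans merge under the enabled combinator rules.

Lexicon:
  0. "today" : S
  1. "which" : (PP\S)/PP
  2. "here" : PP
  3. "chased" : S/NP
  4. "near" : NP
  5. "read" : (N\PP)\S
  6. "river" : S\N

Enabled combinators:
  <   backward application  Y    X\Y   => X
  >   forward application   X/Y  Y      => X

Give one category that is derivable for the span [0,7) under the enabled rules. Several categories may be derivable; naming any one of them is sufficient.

[0,7] S   <
  [0,6] N   <
    [0,3] PP   <
      [0,1] "today" : S
      [1,3] PP\S   >
        [1,2] "which" : (PP\S)/PP
        [2,3] "here" : PP
    [3,6] N\PP   <
      [3,5] S   >
        [3,4] "chased" : S/NP
        [4,5] "near" : NP
      [5,6] "read" : (N\PP)\S
  [6,7] "river" : S\N

S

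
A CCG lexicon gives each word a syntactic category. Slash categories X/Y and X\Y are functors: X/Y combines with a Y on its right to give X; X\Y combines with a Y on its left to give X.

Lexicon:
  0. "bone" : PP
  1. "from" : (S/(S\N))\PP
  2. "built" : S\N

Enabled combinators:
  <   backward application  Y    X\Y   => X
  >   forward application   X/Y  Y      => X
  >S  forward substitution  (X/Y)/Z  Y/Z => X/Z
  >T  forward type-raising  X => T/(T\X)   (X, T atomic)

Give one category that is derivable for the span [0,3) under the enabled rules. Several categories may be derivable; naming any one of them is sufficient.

S

[0,3] S   >
  [0,2] S/(S\N)   <
    [0,1] "bone" : PP
    [1,2] "from" : (S/(S\N))\PP
  [2,3] "built" : S\N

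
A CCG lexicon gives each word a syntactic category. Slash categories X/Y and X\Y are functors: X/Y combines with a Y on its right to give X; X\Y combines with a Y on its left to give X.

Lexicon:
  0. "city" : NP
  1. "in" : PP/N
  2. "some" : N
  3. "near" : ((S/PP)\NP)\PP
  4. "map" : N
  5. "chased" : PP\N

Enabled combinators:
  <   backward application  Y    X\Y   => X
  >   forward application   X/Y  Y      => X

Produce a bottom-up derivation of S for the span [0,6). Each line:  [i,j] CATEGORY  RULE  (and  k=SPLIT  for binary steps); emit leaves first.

[0,6] S   >
  [0,4] S/PP   <
    [0,1] "city" : NP
    [1,4] (S/PP)\NP   <
      [1,3] PP   >
        [1,2] "in" : PP/N
        [2,3] "some" : N
      [3,4] "near" : ((S/PP)\NP)\PP
  [4,6] PP   <
    [4,5] "map" : N
    [5,6] "chased" : PP\N

[0,1] NP  lex  "city"
[1,2] PP/N  lex  "in"
[2,3] N  lex  "some"
[1,3] PP  >  k=2
[3,4] ((S/PP)\NP)\PP  lex  "near"
[1,4] (S/PP)\NP  <  k=3
[0,4] S/PP  <  k=1
[4,5] N  lex  "map"
[5,6] PP\N  lex  "chased"
[4,6] PP  <  k=5
[0,6] S  >  k=4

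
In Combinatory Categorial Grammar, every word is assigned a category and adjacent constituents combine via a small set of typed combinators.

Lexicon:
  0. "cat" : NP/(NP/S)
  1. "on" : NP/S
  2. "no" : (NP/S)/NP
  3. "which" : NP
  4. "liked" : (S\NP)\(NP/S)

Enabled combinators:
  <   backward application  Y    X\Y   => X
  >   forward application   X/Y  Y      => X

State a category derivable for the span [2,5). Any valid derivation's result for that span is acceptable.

S\NP

[0,5] S   <
  [0,2] NP   >
    [0,1] "cat" : NP/(NP/S)
    [1,2] "on" : NP/S
  [2,5] S\NP   <
    [2,4] NP/S   >
      [2,3] "no" : (NP/S)/NP
      [3,4] "which" : NP
    [4,5] "liked" : (S\NP)\(NP/S)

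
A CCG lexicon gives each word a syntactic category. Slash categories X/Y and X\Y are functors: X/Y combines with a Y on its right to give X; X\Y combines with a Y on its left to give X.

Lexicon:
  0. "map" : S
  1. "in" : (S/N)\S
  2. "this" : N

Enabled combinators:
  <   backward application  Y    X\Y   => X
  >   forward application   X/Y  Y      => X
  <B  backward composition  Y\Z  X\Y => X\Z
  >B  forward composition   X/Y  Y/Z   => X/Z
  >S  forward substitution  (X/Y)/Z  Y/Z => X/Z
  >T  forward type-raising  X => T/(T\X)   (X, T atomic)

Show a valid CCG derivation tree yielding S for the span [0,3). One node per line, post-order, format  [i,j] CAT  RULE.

[0,1] S  lex  "map"
[1,2] (S/N)\S  lex  "in"
[0,2] S/N  <  k=1
[2,3] N  lex  "this"
[0,3] S  >  k=2

[0,3] S   >
  [0,2] S/N   <
    [0,1] "map" : S
    [1,2] "in" : (S/N)\S
  [2,3] "this" : N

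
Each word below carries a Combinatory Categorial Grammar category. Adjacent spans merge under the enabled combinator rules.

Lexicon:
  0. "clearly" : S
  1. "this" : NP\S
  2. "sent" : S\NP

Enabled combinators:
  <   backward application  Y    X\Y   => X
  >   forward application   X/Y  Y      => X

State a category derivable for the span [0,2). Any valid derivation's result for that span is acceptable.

[0,3] S   <
  [0,2] NP   <
    [0,1] "clearly" : S
    [1,2] "this" : NP\S
  [2,3] "sent" : S\NP

NP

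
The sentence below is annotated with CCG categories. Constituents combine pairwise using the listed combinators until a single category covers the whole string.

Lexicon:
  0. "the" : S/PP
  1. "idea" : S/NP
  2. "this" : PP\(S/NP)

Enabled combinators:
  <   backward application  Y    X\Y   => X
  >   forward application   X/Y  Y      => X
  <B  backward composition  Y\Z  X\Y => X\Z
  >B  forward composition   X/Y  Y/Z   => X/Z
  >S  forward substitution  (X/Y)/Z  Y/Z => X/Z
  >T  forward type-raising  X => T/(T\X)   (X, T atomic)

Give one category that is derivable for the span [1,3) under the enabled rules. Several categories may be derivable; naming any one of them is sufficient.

PP

[0,3] S   >
  [0,1] "the" : S/PP
  [1,3] PP   <
    [1,2] "idea" : S/NP
    [2,3] "this" : PP\(S/NP)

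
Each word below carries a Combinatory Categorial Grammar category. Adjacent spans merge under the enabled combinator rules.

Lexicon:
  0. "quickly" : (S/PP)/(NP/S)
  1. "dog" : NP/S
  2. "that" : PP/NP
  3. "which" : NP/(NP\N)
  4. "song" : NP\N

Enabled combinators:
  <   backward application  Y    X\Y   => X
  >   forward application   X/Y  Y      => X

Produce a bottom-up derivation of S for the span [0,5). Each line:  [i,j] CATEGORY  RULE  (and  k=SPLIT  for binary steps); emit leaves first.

[0,5] S   >
  [0,2] S/PP   >
    [0,1] "quickly" : (S/PP)/(NP/S)
    [1,2] "dog" : NP/S
  [2,5] PP   >
    [2,3] "that" : PP/NP
    [3,5] NP   >
      [3,4] "which" : NP/(NP\N)
      [4,5] "song" : NP\N

[0,1] (S/PP)/(NP/S)  lex  "quickly"
[1,2] NP/S  lex  "dog"
[0,2] S/PP  >  k=1
[2,3] PP/NP  lex  "that"
[3,4] NP/(NP\N)  lex  "which"
[4,5] NP\N  lex  "song"
[3,5] NP  >  k=4
[2,5] PP  >  k=3
[0,5] S  >  k=2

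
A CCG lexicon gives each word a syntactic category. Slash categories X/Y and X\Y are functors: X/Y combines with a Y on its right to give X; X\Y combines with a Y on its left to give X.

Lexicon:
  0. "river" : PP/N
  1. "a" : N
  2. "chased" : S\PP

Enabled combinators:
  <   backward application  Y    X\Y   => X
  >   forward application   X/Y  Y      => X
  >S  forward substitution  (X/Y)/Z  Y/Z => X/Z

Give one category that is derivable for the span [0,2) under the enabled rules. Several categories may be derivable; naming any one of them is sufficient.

[0,3] S   <
  [0,2] PP   >
    [0,1] "river" : PP/N
    [1,2] "a" : N
  [2,3] "chased" : S\PP

PP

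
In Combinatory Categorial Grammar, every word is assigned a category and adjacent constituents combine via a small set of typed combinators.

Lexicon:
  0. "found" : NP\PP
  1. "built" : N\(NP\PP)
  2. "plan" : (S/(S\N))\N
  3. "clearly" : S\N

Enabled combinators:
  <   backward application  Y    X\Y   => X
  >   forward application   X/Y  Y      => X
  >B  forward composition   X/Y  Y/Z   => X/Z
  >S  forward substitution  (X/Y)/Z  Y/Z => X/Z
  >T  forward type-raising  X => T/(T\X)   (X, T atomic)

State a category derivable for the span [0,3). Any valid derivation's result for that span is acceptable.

S/(S\N)

[0,4] S   >
  [0,3] S/(S\N)   <
    [0,2] N   <
      [0,1] "found" : NP\PP
      [1,2] "built" : N\(NP\PP)
    [2,3] "plan" : (S/(S\N))\N
  [3,4] "clearly" : S\N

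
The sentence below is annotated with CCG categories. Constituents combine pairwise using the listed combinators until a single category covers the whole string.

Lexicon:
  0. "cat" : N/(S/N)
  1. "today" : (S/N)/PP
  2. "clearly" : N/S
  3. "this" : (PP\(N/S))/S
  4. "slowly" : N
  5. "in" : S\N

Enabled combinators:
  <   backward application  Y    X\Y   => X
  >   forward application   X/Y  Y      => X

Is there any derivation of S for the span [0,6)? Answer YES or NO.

NO

N/(S/N) (S/N)/PP N/S (PP\(N/S))/S N S\N
CKY chart[0,6] = {N}; S ∉ chart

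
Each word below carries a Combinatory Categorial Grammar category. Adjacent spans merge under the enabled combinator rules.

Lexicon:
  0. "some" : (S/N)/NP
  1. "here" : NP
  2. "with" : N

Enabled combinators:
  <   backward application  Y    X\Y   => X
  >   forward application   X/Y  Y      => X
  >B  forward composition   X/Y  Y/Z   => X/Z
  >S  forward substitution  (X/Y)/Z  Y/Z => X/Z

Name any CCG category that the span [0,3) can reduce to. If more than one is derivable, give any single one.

S

[0,3] S   >
  [0,2] S/N   >
    [0,1] "some" : (S/N)/NP
    [1,2] "here" : NP
  [2,3] "with" : N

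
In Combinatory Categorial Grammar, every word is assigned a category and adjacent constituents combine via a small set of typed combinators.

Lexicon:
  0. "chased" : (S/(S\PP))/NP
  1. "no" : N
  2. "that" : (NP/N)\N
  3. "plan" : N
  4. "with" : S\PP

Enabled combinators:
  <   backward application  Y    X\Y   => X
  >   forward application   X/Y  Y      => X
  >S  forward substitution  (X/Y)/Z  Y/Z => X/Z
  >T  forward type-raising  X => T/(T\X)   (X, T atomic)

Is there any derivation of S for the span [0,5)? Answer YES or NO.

[0,5] S   >
  [0,4] S/(S\PP)   >
    [0,1] "chased" : (S/(S\PP))/NP
    [1,4] NP   >
      [1,3] NP/N   <
        [1,2] "no" : N
        [2,3] "that" : (NP/N)\N
      [3,4] "plan" : N
  [4,5] "with" : S\PP

YES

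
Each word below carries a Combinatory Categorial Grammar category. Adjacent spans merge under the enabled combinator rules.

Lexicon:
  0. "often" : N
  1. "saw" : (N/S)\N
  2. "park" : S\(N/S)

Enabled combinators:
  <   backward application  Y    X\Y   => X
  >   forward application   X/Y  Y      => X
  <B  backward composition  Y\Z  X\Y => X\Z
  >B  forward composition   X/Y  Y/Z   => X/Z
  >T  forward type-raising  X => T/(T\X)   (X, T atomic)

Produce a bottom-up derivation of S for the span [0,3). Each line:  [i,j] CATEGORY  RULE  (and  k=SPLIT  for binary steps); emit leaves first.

[0,3] S   <
  [0,1] "often" : N
  [1,3] S\N   <B
    [1,2] "saw" : (N/S)\N
    [2,3] "park" : S\(N/S)

[0,1] N  lex  "often"
[1,2] (N/S)\N  lex  "saw"
[2,3] S\(N/S)  lex  "park"
[1,3] S\N  <B  k=2
[0,3] S  <  k=1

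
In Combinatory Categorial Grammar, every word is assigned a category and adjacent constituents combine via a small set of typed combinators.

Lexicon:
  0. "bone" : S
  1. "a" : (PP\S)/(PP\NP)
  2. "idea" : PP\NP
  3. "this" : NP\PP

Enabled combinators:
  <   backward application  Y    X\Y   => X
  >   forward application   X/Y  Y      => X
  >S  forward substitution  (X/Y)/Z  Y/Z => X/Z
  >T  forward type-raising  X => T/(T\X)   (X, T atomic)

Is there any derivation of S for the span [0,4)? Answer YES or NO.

S (PP\S)/(PP\NP) PP\NP NP\PP
CKY chart[0,4] = {N/(N\NP), NP, NP/(NP\NP), PP/(PP\NP), S/(S\NP)}; S ∉ chart

NO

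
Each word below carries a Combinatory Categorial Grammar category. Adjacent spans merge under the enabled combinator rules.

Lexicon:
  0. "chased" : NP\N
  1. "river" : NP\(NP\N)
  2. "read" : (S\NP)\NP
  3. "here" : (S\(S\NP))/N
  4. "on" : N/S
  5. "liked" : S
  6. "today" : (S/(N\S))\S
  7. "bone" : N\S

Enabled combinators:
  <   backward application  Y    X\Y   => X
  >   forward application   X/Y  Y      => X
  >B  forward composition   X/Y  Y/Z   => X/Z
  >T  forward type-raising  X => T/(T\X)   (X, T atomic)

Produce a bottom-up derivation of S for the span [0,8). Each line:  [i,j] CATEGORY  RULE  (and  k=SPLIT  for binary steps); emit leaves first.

[0,8] S   >
  [0,7] S/(N\S)   <
    [0,6] S   <
      [0,3] S\NP   <
        [0,2] NP   <
          [0,1] "chased" : NP\N
          [1,2] "river" : NP\(NP\N)
        [2,3] "read" : (S\NP)\NP
      [3,6] S\(S\NP)   >
        [3,4] "here" : (S\(S\NP))/N
        [4,6] N   >
          [4,5] "on" : N/S
          [5,6] "liked" : S
    [6,7] "today" : (S/(N\S))\S
  [7,8] "bone" : N\S

[0,1] NP\N  lex  "chased"
[1,2] NP\(NP\N)  lex  "river"
[0,2] NP  <  k=1
[2,3] (S\NP)\NP  lex  "read"
[0,3] S\NP  <  k=2
[3,4] (S\(S\NP))/N  lex  "here"
[4,5] N/S  lex  "on"
[5,6] S  lex  "liked"
[4,6] N  >  k=5
[3,6] S\(S\NP)  >  k=4
[0,6] S  <  k=3
[6,7] (S/(N\S))\S  lex  "today"
[0,7] S/(N\S)  <  k=6
[7,8] N\S  lex  "bone"
[0,8] S  >  k=7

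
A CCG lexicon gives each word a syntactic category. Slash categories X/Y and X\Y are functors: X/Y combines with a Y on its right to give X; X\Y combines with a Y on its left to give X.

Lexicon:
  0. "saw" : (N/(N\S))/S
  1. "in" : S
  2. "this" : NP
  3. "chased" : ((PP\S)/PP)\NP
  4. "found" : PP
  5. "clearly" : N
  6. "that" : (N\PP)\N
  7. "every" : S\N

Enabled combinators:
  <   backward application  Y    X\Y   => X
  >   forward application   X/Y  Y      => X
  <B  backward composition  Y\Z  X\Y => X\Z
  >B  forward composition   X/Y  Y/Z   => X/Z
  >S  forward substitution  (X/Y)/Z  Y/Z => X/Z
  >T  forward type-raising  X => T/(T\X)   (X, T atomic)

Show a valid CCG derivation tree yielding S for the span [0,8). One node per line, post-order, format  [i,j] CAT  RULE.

[0,8] S   <
  [0,7] N   >
    [0,2] N/(N\S)   >
      [0,1] "saw" : (N/(N\S))/S
      [1,2] "in" : S
    [2,7] N\S   <B
      [2,5] PP\S   >
        [2,4] (PP\S)/PP   <
          [2,3] "this" : NP
          [3,4] "chased" : ((PP\S)/PP)\NP
        [4,5] "found" : PP
      [5,7] N\PP   <
        [5,6] "clearly" : N
        [6,7] "that" : (N\PP)\N
  [7,8] "every" : S\N

[0,1] (N/(N\S))/S  lex  "saw"
[1,2] S  lex  "in"
[0,2] N/(N\S)  >  k=1
[2,3] NP  lex  "this"
[3,4] ((PP\S)/PP)\NP  lex  "chased"
[2,4] (PP\S)/PP  <  k=3
[4,5] PP  lex  "found"
[2,5] PP\S  >  k=4
[5,6] N  lex  "clearly"
[6,7] (N\PP)\N  lex  "that"
[5,7] N\PP  <  k=6
[2,7] N\S  <B  k=5
[0,7] N  >  k=2
[7,8] S\N  lex  "every"
[0,8] S  <  k=7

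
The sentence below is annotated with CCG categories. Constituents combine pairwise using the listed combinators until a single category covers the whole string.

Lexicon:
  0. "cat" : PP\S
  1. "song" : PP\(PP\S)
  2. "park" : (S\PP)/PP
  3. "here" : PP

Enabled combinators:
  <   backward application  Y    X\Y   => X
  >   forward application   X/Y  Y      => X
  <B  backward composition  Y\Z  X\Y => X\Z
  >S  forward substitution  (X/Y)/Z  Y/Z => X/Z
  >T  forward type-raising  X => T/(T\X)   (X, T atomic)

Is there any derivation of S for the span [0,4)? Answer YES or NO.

YES

[0,4] S   <
  [0,2] PP   <
    [0,1] "cat" : PP\S
    [1,2] "song" : PP\(PP\S)
  [2,4] S\PP   >
    [2,3] "park" : (S\PP)/PP
    [3,4] "here" : PP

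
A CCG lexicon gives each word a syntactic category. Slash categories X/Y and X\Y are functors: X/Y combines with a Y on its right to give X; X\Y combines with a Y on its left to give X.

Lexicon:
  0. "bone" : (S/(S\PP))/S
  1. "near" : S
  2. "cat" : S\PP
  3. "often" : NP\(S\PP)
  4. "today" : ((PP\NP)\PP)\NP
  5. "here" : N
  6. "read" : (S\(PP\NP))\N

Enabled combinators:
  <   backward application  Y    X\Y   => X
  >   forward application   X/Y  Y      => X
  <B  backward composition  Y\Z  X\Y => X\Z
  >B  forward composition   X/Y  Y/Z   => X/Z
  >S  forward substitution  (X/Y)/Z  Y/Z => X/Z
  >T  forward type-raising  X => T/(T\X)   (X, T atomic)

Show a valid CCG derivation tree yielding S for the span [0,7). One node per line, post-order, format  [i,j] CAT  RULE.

[0,1] (S/(S\PP))/S  lex  "bone"
[1,2] S  lex  "near"
[0,2] S/(S\PP)  >  k=1
[2,3] S\PP  lex  "cat"
[3,4] NP\(S\PP)  lex  "often"
[2,4] NP  <  k=3
[4,5] ((PP\NP)\PP)\NP  lex  "today"
[2,5] (PP\NP)\PP  <  k=4
[5,6] N  lex  "here"
[6,7] (S\(PP\NP))\N  lex  "read"
[5,7] S\(PP\NP)  <  k=6
[2,7] S\PP  <B  k=5
[0,7] S  >  k=2

[0,7] S   >
  [0,2] S/(S\PP)   >
    [0,1] "bone" : (S/(S\PP))/S
    [1,2] "near" : S
  [2,7] S\PP   <B
    [2,5] (PP\NP)\PP   <
      [2,4] NP   <
        [2,3] "cat" : S\PP
        [3,4] "often" : NP\(S\PP)
      [4,5] "today" : ((PP\NP)\PP)\NP
    [5,7] S\(PP\NP)   <
      [5,6] "here" : N
      [6,7] "read" : (S\(PP\NP))\N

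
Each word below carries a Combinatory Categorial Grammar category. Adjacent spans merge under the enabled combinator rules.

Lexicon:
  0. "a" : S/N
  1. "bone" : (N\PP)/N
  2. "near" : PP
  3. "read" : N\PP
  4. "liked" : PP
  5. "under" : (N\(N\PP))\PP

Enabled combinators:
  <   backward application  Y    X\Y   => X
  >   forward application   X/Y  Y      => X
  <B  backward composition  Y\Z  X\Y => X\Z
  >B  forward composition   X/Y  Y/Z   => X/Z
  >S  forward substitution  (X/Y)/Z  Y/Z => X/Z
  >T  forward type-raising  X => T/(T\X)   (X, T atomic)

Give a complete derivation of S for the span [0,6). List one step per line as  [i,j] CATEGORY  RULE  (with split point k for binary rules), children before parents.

[0,1] S/N  lex  "a"
[1,2] (N\PP)/N  lex  "bone"
[2,3] PP  lex  "near"
[3,4] N\PP  lex  "read"
[2,4] N  <  k=3
[1,4] N\PP  >  k=2
[4,5] PP  lex  "liked"
[5,6] (N\(N\PP))\PP  lex  "under"
[4,6] N\(N\PP)  <  k=5
[1,6] N  <  k=4
[0,6] S  >  k=1

[0,6] S   >
  [0,1] "a" : S/N
  [1,6] N   <
    [1,4] N\PP   >
      [1,2] "bone" : (N\PP)/N
      [2,4] N   <
        [2,3] "near" : PP
        [3,4] "read" : N\PP
    [4,6] N\(N\PP)   <
      [4,5] "liked" : PP
      [5,6] "under" : (N\(N\PP))\PP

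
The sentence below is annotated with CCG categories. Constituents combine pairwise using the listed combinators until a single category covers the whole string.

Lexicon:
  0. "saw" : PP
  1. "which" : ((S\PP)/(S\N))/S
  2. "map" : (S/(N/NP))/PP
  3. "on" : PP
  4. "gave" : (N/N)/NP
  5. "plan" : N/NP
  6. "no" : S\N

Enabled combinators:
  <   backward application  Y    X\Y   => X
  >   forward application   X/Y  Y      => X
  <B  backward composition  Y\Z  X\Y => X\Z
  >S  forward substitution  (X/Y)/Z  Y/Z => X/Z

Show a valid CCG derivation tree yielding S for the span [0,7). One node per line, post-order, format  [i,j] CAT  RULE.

[0,7] S   <
  [0,1] "saw" : PP
  [1,7] S\PP   >
    [1,6] (S\PP)/(S\N)   >
      [1,2] "which" : ((S\PP)/(S\N))/S
      [2,6] S   >
        [2,4] S/(N/NP)   >
          [2,3] "map" : (S/(N/NP))/PP
          [3,4] "on" : PP
        [4,6] N/NP   >S
          [4,5] "gave" : (N/N)/NP
          [5,6] "plan" : N/NP
    [6,7] "no" : S\N

[0,1] PP  lex  "saw"
[1,2] ((S\PP)/(S\N))/S  lex  "which"
[2,3] (S/(N/NP))/PP  lex  "map"
[3,4] PP  lex  "on"
[2,4] S/(N/NP)  >  k=3
[4,5] (N/N)/NP  lex  "gave"
[5,6] N/NP  lex  "plan"
[4,6] N/NP  >S  k=5
[2,6] S  >  k=4
[1,6] (S\PP)/(S\N)  >  k=2
[6,7] S\N  lex  "no"
[1,7] S\PP  >  k=6
[0,7] S  <  k=1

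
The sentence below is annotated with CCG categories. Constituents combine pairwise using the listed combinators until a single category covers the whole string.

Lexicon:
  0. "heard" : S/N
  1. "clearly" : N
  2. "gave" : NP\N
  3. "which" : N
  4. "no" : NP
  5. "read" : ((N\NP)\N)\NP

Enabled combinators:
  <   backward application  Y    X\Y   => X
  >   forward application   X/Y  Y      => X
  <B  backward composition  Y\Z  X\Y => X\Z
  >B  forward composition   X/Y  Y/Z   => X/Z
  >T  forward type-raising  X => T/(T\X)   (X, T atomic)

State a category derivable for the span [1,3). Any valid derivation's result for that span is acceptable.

[0,6] S   >
  [0,1] "heard" : S/N
  [1,6] N   <
    [1,3] NP   <
      [1,2] "clearly" : N
      [2,3] "gave" : NP\N
    [3,6] N\NP   <
      [3,4] "which" : N
      [4,6] (N\NP)\N   <
        [4,5] "no" : NP
        [5,6] "read" : ((N\NP)\N)\NP

NP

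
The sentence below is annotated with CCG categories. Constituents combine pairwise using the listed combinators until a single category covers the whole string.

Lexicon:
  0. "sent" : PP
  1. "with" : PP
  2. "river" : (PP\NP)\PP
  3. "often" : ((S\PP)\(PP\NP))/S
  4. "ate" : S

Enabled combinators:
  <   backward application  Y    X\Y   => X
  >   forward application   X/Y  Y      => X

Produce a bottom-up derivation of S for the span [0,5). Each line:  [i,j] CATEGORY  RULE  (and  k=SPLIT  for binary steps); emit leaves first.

[0,1] PP  lex  "sent"
[1,2] PP  lex  "with"
[2,3] (PP\NP)\PP  lex  "river"
[1,3] PP\NP  <  k=2
[3,4] ((S\PP)\(PP\NP))/S  lex  "often"
[4,5] S  lex  "ate"
[3,5] (S\PP)\(PP\NP)  >  k=4
[1,5] S\PP  <  k=3
[0,5] S  <  k=1

[0,5] S   <
  [0,1] "sent" : PP
  [1,5] S\PP   <
    [1,3] PP\NP   <
      [1,2] "with" : PP
      [2,3] "river" : (PP\NP)\PP
    [3,5] (S\PP)\(PP\NP)   >
      [3,4] "often" : ((S\PP)\(PP\NP))/S
      [4,5] "ate" : S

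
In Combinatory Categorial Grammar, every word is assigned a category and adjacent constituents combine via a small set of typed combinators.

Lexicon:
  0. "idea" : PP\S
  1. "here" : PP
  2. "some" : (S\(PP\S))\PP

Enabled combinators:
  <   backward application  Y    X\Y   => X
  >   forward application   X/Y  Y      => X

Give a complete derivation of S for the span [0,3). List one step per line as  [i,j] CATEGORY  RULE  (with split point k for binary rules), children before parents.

[0,3] S   <
  [0,1] "idea" : PP\S
  [1,3] S\(PP\S)   <
    [1,2] "here" : PP
    [2,3] "some" : (S\(PP\S))\PP

[0,1] PP\S  lex  "idea"
[1,2] PP  lex  "here"
[2,3] (S\(PP\S))\PP  lex  "some"
[1,3] S\(PP\S)  <  k=2
[0,3] S  <  k=1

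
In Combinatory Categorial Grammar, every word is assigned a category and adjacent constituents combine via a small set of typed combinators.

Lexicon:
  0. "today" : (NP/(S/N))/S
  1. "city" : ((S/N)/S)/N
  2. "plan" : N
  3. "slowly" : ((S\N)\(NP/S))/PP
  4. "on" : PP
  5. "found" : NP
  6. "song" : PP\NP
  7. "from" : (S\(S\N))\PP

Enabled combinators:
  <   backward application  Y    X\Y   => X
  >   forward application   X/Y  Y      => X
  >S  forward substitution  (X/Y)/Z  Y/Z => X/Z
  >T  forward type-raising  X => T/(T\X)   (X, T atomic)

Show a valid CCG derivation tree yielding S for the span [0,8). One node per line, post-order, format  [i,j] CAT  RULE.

[0,1] (NP/(S/N))/S  lex  "today"
[1,2] ((S/N)/S)/N  lex  "city"
[2,3] N  lex  "plan"
[1,3] (S/N)/S  >  k=2
[0,3] NP/S  >S  k=1
[3,4] ((S\N)\(NP/S))/PP  lex  "slowly"
[4,5] PP  lex  "on"
[3,5] (S\N)\(NP/S)  >  k=4
[0,5] S\N  <  k=3
[5,6] NP  lex  "found"
[5,6] PP/(PP\NP)  >T
[6,7] PP\NP  lex  "song"
[5,7] PP  >  k=6
[7,8] (S\(S\N))\PP  lex  "from"
[5,8] S\(S\N)  <  k=7
[0,8] S  <  k=5

[0,8] S   <
  [0,5] S\N   <
    [0,3] NP/S   >S
      [0,1] "today" : (NP/(S/N))/S
      [1,3] (S/N)/S   >
        [1,2] "city" : ((S/N)/S)/N
        [2,3] "plan" : N
    [3,5] (S\N)\(NP/S)   >
      [3,4] "slowly" : ((S\N)\(NP/S))/PP
      [4,5] "on" : PP
  [5,8] S\(S\N)   <
    [5,7] PP   >
      [5,6] PP/(PP\NP)   >T
        [5,6] "found" : NP
      [6,7] "song" : PP\NP
    [7,8] "from" : (S\(S\N))\PP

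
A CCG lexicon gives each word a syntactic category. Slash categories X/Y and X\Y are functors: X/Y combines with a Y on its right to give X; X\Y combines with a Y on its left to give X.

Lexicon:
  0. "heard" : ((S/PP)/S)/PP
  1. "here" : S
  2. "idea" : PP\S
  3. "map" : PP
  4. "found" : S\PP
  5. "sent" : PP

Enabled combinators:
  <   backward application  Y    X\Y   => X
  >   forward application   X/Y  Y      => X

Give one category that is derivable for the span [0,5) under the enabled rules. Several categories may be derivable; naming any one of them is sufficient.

S/PP

[0,6] S   >
  [0,5] S/PP   >
    [0,3] (S/PP)/S   >
      [0,1] "heard" : ((S/PP)/S)/PP
      [1,3] PP   <
        [1,2] "here" : S
        [2,3] "idea" : PP\S
    [3,5] S   <
      [3,4] "map" : PP
      [4,5] "found" : S\PP
  [5,6] "sent" : PP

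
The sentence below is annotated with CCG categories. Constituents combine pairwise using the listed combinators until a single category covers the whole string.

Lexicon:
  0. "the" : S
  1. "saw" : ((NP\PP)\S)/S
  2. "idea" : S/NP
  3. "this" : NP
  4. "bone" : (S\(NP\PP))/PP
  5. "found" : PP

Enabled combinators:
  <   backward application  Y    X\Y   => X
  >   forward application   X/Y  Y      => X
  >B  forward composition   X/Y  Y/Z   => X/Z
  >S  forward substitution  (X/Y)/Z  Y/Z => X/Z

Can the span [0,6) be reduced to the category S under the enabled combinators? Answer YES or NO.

YES

[0,6] S   <
  [0,4] NP\PP   <
    [0,1] "the" : S
    [1,4] (NP\PP)\S   >
      [1,2] "saw" : ((NP\PP)\S)/S
      [2,4] S   >
        [2,3] "idea" : S/NP
        [3,4] "this" : NP
  [4,6] S\(NP\PP)   >
    [4,5] "bone" : (S\(NP\PP))/PP
    [5,6] "found" : PP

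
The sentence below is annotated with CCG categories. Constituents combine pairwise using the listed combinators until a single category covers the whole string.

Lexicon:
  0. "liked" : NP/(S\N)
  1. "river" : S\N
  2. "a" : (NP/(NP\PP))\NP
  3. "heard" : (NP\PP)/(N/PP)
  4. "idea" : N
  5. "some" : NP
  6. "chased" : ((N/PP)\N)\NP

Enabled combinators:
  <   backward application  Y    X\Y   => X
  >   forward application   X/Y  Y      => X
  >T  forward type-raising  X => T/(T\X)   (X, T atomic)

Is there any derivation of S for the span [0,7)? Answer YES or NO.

NP/(S\N) S\N (NP/(NP\PP))\NP (NP\PP)/(N/PP) N NP ((N/PP)\N)\NP
CKY chart[0,7] = {N/(N\NP), NP, NP/(NP\NP), PP/(PP\NP), S/(S\NP)}; S ∉ chart

NO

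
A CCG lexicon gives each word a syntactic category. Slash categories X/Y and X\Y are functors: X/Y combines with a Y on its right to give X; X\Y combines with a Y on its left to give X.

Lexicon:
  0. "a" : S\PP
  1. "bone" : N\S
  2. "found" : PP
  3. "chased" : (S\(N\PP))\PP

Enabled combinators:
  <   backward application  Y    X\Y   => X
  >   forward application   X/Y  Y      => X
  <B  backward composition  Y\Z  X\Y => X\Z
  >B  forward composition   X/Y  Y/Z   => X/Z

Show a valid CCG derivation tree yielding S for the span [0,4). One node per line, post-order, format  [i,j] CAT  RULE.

[0,4] S   <
  [0,2] N\PP   <B
    [0,1] "a" : S\PP
    [1,2] "bone" : N\S
  [2,4] S\(N\PP)   <
    [2,3] "found" : PP
    [3,4] "chased" : (S\(N\PP))\PP

[0,1] S\PP  lex  "a"
[1,2] N\S  lex  "bone"
[0,2] N\PP  <B  k=1
[2,3] PP  lex  "found"
[3,4] (S\(N\PP))\PP  lex  "chased"
[2,4] S\(N\PP)  <  k=3
[0,4] S  <  k=2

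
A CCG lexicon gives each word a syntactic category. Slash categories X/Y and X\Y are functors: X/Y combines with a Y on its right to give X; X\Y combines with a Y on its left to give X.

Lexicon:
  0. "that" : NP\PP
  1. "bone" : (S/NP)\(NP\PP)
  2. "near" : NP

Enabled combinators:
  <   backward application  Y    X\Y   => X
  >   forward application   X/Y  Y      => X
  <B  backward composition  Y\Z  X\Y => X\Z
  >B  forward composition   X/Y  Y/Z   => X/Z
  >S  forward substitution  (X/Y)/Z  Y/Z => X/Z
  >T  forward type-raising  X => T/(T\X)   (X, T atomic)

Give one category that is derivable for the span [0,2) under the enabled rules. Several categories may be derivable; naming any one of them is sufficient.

[0,3] S   >
  [0,2] S/NP   <
    [0,1] "that" : NP\PP
    [1,2] "bone" : (S/NP)\(NP\PP)
  [2,3] "near" : NP

S/NP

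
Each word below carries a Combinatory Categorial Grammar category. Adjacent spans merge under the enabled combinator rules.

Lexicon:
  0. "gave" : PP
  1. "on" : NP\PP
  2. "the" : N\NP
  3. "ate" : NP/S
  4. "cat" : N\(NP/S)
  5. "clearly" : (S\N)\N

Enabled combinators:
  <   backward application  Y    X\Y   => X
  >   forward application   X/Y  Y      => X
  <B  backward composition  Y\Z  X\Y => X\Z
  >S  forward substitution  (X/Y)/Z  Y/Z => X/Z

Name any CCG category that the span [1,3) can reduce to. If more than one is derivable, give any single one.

N\PP

[0,6] S   <
  [0,3] N   <
    [0,1] "gave" : PP
    [1,3] N\PP   <B
      [1,2] "on" : NP\PP
      [2,3] "the" : N\NP
  [3,6] S\N   <
    [3,5] N   <
      [3,4] "ate" : NP/S
      [4,5] "cat" : N\(NP/S)
    [5,6] "clearly" : (S\N)\N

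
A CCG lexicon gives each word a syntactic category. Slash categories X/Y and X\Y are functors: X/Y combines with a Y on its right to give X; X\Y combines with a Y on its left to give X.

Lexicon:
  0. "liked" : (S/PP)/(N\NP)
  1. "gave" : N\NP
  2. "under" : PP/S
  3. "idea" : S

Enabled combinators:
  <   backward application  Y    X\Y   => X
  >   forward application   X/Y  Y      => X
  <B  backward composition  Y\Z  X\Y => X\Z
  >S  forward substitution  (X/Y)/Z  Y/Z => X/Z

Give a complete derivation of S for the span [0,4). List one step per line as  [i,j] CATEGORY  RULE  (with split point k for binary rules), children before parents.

[0,4] S   >
  [0,2] S/PP   >
    [0,1] "liked" : (S/PP)/(N\NP)
    [1,2] "gave" : N\NP
  [2,4] PP   >
    [2,3] "under" : PP/S
    [3,4] "idea" : S

[0,1] (S/PP)/(N\NP)  lex  "liked"
[1,2] N\NP  lex  "gave"
[0,2] S/PP  >  k=1
[2,3] PP/S  lex  "under"
[3,4] S  lex  "idea"
[2,4] PP  >  k=3
[0,4] S  >  k=2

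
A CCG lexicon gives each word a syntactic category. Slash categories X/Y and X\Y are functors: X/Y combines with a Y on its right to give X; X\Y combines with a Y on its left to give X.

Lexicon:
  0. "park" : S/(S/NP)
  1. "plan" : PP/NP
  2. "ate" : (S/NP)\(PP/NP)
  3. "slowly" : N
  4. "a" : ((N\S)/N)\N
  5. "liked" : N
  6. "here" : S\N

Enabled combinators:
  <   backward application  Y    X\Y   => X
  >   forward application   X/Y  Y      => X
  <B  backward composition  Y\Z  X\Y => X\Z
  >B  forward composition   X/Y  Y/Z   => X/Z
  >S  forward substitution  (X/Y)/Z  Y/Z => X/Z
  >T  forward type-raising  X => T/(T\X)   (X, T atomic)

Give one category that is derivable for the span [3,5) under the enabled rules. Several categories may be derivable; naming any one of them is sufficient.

(N\S)/N

[0,7] S   <
  [0,6] N   <
    [0,3] S   >
      [0,1] "park" : S/(S/NP)
      [1,3] S/NP   <
        [1,2] "plan" : PP/NP
        [2,3] "ate" : (S/NP)\(PP/NP)
    [3,6] N\S   >
      [3,5] (N\S)/N   <
        [3,4] "slowly" : N
        [4,5] "a" : ((N\S)/N)\N
      [5,6] "liked" : N
  [6,7] "here" : S\N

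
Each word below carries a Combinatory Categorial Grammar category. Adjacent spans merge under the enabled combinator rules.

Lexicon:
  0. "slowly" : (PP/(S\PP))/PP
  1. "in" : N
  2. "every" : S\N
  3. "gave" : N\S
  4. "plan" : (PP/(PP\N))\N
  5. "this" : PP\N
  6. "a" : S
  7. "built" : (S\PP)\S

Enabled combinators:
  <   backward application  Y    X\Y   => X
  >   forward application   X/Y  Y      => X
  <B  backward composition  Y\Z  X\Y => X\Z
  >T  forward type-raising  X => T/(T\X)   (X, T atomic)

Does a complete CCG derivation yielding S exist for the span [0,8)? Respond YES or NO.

NO

(PP/(S\PP))/PP N S\N N\S (PP/(PP\N))\N PP\N S (S\PP)\S
CKY chart[0,8] = {N/(N\PP), NP/(NP\PP), PP, PP/(PP\PP), S/(S\PP)}; S ∉ chart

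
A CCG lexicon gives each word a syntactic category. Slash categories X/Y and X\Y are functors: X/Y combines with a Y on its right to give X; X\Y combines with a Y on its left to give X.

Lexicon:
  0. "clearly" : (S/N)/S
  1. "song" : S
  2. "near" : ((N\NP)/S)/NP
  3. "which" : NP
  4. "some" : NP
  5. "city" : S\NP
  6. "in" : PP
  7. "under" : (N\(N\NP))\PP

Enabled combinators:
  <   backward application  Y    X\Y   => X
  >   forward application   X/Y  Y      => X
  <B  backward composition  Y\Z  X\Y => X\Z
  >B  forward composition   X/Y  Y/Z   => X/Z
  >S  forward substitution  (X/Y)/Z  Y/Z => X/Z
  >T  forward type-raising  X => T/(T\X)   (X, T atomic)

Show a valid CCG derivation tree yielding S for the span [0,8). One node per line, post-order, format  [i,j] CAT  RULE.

[0,8] S   >
  [0,2] S/N   >
    [0,1] "clearly" : (S/N)/S
    [1,2] "song" : S
  [2,8] N   <
    [2,6] N\NP   >
      [2,4] (N\NP)/S   >
        [2,3] "near" : ((N\NP)/S)/NP
        [3,4] "which" : NP
      [4,6] S   <
        [4,5] "some" : NP
        [5,6] "city" : S\NP
    [6,8] N\(N\NP)   <
      [6,7] "in" : PP
      [7,8] "under" : (N\(N\NP))\PP

[0,1] (S/N)/S  lex  "clearly"
[1,2] S  lex  "song"
[0,2] S/N  >  k=1
[2,3] ((N\NP)/S)/NP  lex  "near"
[3,4] NP  lex  "which"
[2,4] (N\NP)/S  >  k=3
[4,5] NP  lex  "some"
[5,6] S\NP  lex  "city"
[4,6] S  <  k=5
[2,6] N\NP  >  k=4
[6,7] PP  lex  "in"
[7,8] (N\(N\NP))\PP  lex  "under"
[6,8] N\(N\NP)  <  k=7
[2,8] N  <  k=6
[0,8] S  >  k=2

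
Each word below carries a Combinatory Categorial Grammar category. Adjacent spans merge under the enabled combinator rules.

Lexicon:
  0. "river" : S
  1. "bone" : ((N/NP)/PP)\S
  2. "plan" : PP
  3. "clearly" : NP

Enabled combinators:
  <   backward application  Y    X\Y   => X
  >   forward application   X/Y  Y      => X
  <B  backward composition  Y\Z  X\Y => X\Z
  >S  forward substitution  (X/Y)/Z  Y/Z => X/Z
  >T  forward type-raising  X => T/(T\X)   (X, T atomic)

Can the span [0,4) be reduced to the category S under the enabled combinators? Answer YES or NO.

NO

S ((N/NP)/PP)\S PP NP
CKY chart[0,4] = {N, N/(N\N), NP/(NP\N), PP/(PP\N), S/(S\N)}; S ∉ chart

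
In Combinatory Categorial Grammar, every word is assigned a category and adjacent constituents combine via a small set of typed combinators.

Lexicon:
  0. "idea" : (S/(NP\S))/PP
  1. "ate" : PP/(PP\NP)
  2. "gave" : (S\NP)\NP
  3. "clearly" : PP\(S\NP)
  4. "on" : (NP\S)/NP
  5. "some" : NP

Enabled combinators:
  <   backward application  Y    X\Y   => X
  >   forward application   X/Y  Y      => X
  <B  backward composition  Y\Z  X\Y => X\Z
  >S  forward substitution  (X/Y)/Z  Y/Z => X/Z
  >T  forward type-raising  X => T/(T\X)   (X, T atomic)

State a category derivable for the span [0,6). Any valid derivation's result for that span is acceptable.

S

[0,6] S   >
  [0,4] S/(NP\S)   >
    [0,1] "idea" : (S/(NP\S))/PP
    [1,4] PP   >
      [1,2] "ate" : PP/(PP\NP)
      [2,4] PP\NP   <B
        [2,3] "gave" : (S\NP)\NP
        [3,4] "clearly" : PP\(S\NP)
  [4,6] NP\S   >
    [4,5] "on" : (NP\S)/NP
    [5,6] "some" : NP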